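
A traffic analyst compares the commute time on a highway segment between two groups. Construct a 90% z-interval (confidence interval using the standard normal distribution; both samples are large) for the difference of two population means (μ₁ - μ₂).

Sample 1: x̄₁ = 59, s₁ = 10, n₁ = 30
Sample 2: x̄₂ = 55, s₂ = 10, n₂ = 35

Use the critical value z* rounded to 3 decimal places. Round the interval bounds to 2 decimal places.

Both samples are large (n₁ = 30 ≥ 30, n₂ = 35 ≥ 30), so a z-interval for the difference of means applies.

Point estimate: x̄₁ - x̄₂ = 59 - 55 = 4

Standard error: SE = √(s₁²/n₁ + s₂²/n₂)
= √(10²/30 + 10²/35)
= √(3.333333 + 2.857143)
= 2.488067

For 90% confidence, z* = 1.645 (from standard normal table)
Margin of error: E = z* × SE = 1.645 × 2.488067 = 4.0929

Z-interval: (x̄₁ - x̄₂) ± E = 4 ± 4.0929 = (-0.0929, 8.0929)

Rounded to 2 decimal places:

(-0.09, 8.09)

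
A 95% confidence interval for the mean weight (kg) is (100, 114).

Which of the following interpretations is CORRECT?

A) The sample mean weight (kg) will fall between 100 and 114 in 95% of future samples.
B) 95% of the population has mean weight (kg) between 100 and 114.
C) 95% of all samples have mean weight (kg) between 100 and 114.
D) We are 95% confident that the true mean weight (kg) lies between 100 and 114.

A confidence interval represents our confidence in the procedure, not a probability statement about the parameter.

Key concept: If we repeated this sampling process many times and computed a 95% CI each time, about 95% of those intervals would contain the true population parameter.

For this specific interval (100, 114):
- Midpoint (point estimate): 107
- Margin of error: 7

The correct interpretation is the one stating confidence that the true parameter lies in the interval — option D.

D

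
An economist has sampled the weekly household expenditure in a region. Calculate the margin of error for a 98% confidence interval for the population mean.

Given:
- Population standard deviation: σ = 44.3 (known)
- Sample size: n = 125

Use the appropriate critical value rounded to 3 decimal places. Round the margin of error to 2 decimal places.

The population standard deviation σ is known, so use the z-interval margin of error formula.

For 98% confidence, z* = 2.326 (from standard normal table)

Margin of error formula for z-interval: E = z* × σ/√n

E = 2.326 × 44.3/√125
  = 2.326 × 3.962312
  = 9.2163

Rounded to 2 decimal places:

9.22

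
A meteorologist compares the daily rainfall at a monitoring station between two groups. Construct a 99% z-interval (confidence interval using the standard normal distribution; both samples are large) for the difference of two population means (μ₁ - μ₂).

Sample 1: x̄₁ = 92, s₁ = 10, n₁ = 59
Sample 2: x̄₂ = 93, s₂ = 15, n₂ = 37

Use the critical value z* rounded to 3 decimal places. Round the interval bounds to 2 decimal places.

Both samples are large (n₁ = 59 ≥ 30, n₂ = 37 ≥ 30), so a z-interval for the difference of means applies.

Point estimate: x̄₁ - x̄₂ = 92 - 93 = -1

Standard error: SE = √(s₁²/n₁ + s₂²/n₂)
= √(10²/59 + 15²/37)
= √(1.694915 + 6.081081)
= 2.788547

For 99% confidence, z* = 2.576 (from standard normal table)
Margin of error: E = z* × SE = 2.576 × 2.788547 = 7.1833

Z-interval: (x̄₁ - x̄₂) ± E = -1 ± 7.1833 = (-8.1833, 6.1833)

Rounded to 2 decimal places:

(-8.18, 6.18)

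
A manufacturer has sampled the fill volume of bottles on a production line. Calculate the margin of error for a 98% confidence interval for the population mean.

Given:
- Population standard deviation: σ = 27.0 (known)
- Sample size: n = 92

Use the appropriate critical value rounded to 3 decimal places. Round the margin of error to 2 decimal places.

The population standard deviation σ is known, so use the z-interval margin of error formula.

For 98% confidence, z* = 2.326 (from standard normal table)

Margin of error formula for z-interval: E = z* × σ/√n

E = 2.326 × 27.0/√92
  = 2.326 × 2.814945
  = 6.5476

Rounded to 2 decimal places:

6.55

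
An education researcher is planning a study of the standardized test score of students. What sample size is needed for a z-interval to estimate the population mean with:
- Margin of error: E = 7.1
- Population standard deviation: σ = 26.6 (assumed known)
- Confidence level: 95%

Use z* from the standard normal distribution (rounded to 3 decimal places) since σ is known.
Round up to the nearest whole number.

Using z* since population σ is known (z-interval formula).

For 95% confidence, z* = 1.96 (from standard normal table)

Sample size formula for z-interval: n = (z*σ/E)²

n = (1.96 × 26.6 / 7.1)²
  = (7.343099)²
  = 53.9211

Round up to the nearest whole number: n = 54

54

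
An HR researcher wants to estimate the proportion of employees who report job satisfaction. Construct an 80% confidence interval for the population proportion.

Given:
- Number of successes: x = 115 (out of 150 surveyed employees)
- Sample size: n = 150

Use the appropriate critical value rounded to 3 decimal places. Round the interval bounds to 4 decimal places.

Sample proportion: p̂ = 115/150 = 0.766667

Check conditions for normal approximation:
  np̂ = 115 ≥ 10 ✓
  n(1-p̂) = 35 ≥ 10 ✓

The sample is large enough, so use a z-interval (normal approximation) for the proportion.

For 80% confidence, z* = 1.282 (from standard normal table)

Standard error: SE = √(p̂(1-p̂)/n) = √(0.766667×0.233333/150) = 0.03453393

Margin of error: E = z* × SE = 1.282 × 0.03453393 = 0.044273

Z-interval: p̂ ± E = 0.766667 ± 0.044273 = (0.722394, 0.810939)

Rounded to 4 decimal places:

(0.7224, 0.8109)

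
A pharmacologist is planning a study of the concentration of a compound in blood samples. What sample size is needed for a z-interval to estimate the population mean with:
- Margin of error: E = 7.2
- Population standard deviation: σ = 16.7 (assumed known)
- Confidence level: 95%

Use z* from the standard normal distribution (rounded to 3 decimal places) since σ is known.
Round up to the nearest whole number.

Using z* since population σ is known (z-interval formula).

For 95% confidence, z* = 1.96 (from standard normal table)

Sample size formula for z-interval: n = (z*σ/E)²

n = (1.96 × 16.7 / 7.2)²
  = (4.546111)²
  = 20.6671

Round up to the nearest whole number: n = 21

21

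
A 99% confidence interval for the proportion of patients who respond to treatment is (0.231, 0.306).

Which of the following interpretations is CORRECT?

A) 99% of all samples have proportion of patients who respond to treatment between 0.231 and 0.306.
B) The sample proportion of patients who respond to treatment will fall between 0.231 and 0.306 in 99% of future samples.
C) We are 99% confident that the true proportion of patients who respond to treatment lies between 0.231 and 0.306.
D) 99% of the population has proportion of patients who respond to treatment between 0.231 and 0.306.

A confidence interval represents our confidence in the procedure, not a probability statement about the parameter.

Key concept: If we repeated this sampling process many times and computed a 99% CI each time, about 99% of those intervals would contain the true population parameter.

For this specific interval (0.231, 0.306):
- Midpoint (point estimate): 0.2685
- Margin of error: 0.0375

The correct interpretation is the one stating confidence that the true parameter lies in the interval — option C.

C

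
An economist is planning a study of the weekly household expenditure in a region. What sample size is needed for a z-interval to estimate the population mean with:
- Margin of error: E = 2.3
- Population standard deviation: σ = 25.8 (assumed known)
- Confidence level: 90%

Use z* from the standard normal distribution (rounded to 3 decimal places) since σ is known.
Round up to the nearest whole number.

Using z* since population σ is known (z-interval formula).

For 90% confidence, z* = 1.645 (from standard normal table)

Sample size formula for z-interval: n = (z*σ/E)²

n = (1.645 × 25.8 / 2.3)²
  = (18.452609)²
  = 340.4988

Round up to the nearest whole number: n = 341

341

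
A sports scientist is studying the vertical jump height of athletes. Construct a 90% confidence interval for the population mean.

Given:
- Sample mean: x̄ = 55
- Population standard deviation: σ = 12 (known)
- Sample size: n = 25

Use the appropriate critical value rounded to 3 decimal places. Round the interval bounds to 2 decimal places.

The population standard deviation σ is known, so use a z-interval (standard normal critical value).

For 90% confidence, z* = 1.645 (from standard normal table)

Standard error: SE = σ/√n = 12/√25 = 2.400000

Margin of error: E = z* × SE = 1.645 × 2.400000 = 3.9480

Z-interval: x̄ ± E = 55 ± 3.9480 = (51.0520, 58.9480)

Rounded to 2 decimal places:

(51.05, 58.95)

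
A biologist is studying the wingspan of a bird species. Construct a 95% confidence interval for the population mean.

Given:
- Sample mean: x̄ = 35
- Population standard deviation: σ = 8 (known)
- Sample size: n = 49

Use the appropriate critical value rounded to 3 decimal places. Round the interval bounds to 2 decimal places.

The population standard deviation σ is known, so use a z-interval (standard normal critical value).

For 95% confidence, z* = 1.96 (from standard normal table)

Standard error: SE = σ/√n = 8/√49 = 1.142857

Margin of error: E = z* × SE = 1.96 × 1.142857 = 2.2400

Z-interval: x̄ ± E = 35 ± 2.2400 = (32.7600, 37.2400)

Rounded to 2 decimal places:

(32.76, 37.24)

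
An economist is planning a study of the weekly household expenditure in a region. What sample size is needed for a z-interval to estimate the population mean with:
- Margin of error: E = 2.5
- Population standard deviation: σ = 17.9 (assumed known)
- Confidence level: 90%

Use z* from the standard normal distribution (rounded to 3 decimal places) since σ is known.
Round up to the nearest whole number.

Using z* since population σ is known (z-interval formula).

For 90% confidence, z* = 1.645 (from standard normal table)

Sample size formula for z-interval: n = (z*σ/E)²

n = (1.645 × 17.9 / 2.5)²
  = (11.778200)²
  = 138.7260

Round up to the nearest whole number: n = 139

139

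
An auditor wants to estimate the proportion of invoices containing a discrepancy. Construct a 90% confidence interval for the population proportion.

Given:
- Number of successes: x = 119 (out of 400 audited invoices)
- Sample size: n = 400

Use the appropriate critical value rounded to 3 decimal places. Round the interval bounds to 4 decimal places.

Sample proportion: p̂ = 119/400 = 0.297500

Check conditions for normal approximation:
  np̂ = 119 ≥ 10 ✓
  n(1-p̂) = 281 ≥ 10 ✓

The sample is large enough, so use a z-interval (normal approximation) for the proportion.

For 90% confidence, z* = 1.645 (from standard normal table)

Standard error: SE = √(p̂(1-p̂)/n) = √(0.297500×0.702500/400) = 0.02285792

Margin of error: E = z* × SE = 1.645 × 0.02285792 = 0.037601

Z-interval: p̂ ± E = 0.297500 ± 0.037601 = (0.259899, 0.335101)

Rounded to 4 decimal places:

(0.2599, 0.3351)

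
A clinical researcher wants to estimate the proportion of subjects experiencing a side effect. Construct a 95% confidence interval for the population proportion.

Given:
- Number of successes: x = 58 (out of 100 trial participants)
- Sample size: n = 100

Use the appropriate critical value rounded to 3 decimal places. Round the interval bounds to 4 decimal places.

Sample proportion: p̂ = 58/100 = 0.580000

Check conditions for normal approximation:
  np̂ = 58 ≥ 10 ✓
  n(1-p̂) = 42 ≥ 10 ✓

The sample is large enough, so use a z-interval (normal approximation) for the proportion.

For 95% confidence, z* = 1.96 (from standard normal table)

Standard error: SE = √(p̂(1-p̂)/n) = √(0.580000×0.420000/100) = 0.04935585

Margin of error: E = z* × SE = 1.96 × 0.04935585 = 0.096737

Z-interval: p̂ ± E = 0.580000 ± 0.096737 = (0.483263, 0.676737)

Rounded to 4 decimal places:

(0.4833, 0.6767)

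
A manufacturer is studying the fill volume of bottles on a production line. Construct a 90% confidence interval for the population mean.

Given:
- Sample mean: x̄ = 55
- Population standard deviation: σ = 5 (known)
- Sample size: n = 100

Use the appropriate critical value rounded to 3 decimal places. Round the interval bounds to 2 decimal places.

The population standard deviation σ is known, so use a z-interval (standard normal critical value).

For 90% confidence, z* = 1.645 (from standard normal table)

Standard error: SE = σ/√n = 5/√100 = 0.500000

Margin of error: E = z* × SE = 1.645 × 0.500000 = 0.8225

Z-interval: x̄ ± E = 55 ± 0.8225 = (54.1775, 55.8225)

Rounded to 2 decimal places:

(54.18, 55.82)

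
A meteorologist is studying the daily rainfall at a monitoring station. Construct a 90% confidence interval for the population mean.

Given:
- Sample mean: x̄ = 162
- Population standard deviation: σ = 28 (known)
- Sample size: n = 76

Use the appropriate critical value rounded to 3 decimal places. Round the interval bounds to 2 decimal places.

The population standard deviation σ is known, so use a z-interval (standard normal critical value).

For 90% confidence, z* = 1.645 (from standard normal table)

Standard error: SE = σ/√n = 28/√76 = 3.211820

Margin of error: E = z* × SE = 1.645 × 3.211820 = 5.2834

Z-interval: x̄ ± E = 162 ± 5.2834 = (156.7166, 167.2834)

Rounded to 2 decimal places:

(156.72, 167.28)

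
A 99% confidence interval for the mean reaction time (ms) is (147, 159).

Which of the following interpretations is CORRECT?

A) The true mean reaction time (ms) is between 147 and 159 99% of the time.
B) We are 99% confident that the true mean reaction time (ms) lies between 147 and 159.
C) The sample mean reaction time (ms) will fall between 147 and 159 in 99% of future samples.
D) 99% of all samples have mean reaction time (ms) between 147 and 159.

A confidence interval represents our confidence in the procedure, not a probability statement about the parameter.

Key concept: If we repeated this sampling process many times and computed a 99% CI each time, about 99% of those intervals would contain the true population parameter.

For this specific interval (147, 159):
- Midpoint (point estimate): 153
- Margin of error: 6

The correct interpretation is the one stating confidence that the true parameter lies in the interval — option B.

B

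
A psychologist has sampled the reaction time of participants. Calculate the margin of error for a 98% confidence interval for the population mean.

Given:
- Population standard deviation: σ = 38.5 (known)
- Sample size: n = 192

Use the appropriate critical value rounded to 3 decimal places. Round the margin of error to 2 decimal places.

The population standard deviation σ is known, so use the z-interval margin of error formula.

For 98% confidence, z* = 2.326 (from standard normal table)

Margin of error formula for z-interval: E = z* × σ/√n

E = 2.326 × 38.5/√192
  = 2.326 × 2.778498
  = 6.4628

Rounded to 2 decimal places:

6.46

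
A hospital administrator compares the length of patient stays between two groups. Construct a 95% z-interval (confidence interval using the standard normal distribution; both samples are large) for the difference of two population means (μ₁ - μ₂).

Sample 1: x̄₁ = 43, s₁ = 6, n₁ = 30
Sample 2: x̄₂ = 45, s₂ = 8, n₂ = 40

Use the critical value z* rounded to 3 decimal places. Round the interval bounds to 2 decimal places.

Both samples are large (n₁ = 30 ≥ 30, n₂ = 40 ≥ 30), so a z-interval for the difference of means applies.

Point estimate: x̄₁ - x̄₂ = 43 - 45 = -2

Standard error: SE = √(s₁²/n₁ + s₂²/n₂)
= √(6²/30 + 8²/40)
= √(1.200000 + 1.600000)
= 1.673320

For 95% confidence, z* = 1.96 (from standard normal table)
Margin of error: E = z* × SE = 1.96 × 1.673320 = 3.2797

Z-interval: (x̄₁ - x̄₂) ± E = -2 ± 3.2797 = (-5.2797, 1.2797)

Rounded to 2 decimal places:

(-5.28, 1.28)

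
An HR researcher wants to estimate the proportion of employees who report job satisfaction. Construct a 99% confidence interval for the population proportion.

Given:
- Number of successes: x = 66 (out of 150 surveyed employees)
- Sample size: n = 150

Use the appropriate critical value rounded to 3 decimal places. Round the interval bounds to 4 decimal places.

Sample proportion: p̂ = 66/150 = 0.440000

Check conditions for normal approximation:
  np̂ = 66 ≥ 10 ✓
  n(1-p̂) = 84 ≥ 10 ✓

The sample is large enough, so use a z-interval (normal approximation) for the proportion.

For 99% confidence, z* = 2.576 (from standard normal table)

Standard error: SE = √(p̂(1-p̂)/n) = √(0.440000×0.560000/150) = 0.04052982

Margin of error: E = z* × SE = 2.576 × 0.04052982 = 0.104405

Z-interval: p̂ ± E = 0.440000 ± 0.104405 = (0.335595, 0.544405)

Rounded to 4 decimal places:

(0.3356, 0.5444)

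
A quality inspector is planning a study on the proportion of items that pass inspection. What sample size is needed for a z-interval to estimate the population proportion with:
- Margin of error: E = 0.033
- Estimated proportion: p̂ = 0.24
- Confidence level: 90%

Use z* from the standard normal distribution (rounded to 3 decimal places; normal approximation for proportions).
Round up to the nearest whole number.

Using z* for proportion z-interval (normal approximation).

For 90% confidence, z* = 1.645 (from standard normal table)

Sample size formula for proportion z-interval: n = z*²p̂(1-p̂)/E²

n = 1.645² × 0.24 × 0.76 / 0.033²
  = 2.706025 × 0.1824 / 0.001089
  = 453.2406

Round up to the nearest whole number: n = 454

454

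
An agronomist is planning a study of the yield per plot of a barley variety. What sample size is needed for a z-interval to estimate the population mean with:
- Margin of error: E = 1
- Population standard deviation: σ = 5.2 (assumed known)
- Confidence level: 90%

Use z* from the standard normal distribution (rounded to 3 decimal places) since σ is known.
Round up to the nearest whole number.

Using z* since population σ is known (z-interval formula).

For 90% confidence, z* = 1.645 (from standard normal table)

Sample size formula for z-interval: n = (z*σ/E)²

n = (1.645 × 5.2 / 1)²
  = (8.554000)²
  = 73.1709

Round up to the nearest whole number: n = 74

74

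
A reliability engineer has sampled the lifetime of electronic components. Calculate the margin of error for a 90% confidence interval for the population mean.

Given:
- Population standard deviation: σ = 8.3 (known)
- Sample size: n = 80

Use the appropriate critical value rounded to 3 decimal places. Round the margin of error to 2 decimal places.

The population standard deviation σ is known, so use the z-interval margin of error formula.

For 90% confidence, z* = 1.645 (from standard normal table)

Margin of error formula for z-interval: E = z* × σ/√n

E = 1.645 × 8.3/√80
  = 1.645 × 0.927968
  = 1.5265

Rounded to 2 decimal places:

1.53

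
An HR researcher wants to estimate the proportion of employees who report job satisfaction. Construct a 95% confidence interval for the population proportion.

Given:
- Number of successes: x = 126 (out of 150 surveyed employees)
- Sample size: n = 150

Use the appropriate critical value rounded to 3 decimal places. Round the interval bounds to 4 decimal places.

Sample proportion: p̂ = 126/150 = 0.840000

Check conditions for normal approximation:
  np̂ = 126 ≥ 10 ✓
  n(1-p̂) = 24 ≥ 10 ✓

The sample is large enough, so use a z-interval (normal approximation) for the proportion.

For 95% confidence, z* = 1.96 (from standard normal table)

Standard error: SE = √(p̂(1-p̂)/n) = √(0.840000×0.160000/150) = 0.02993326

Margin of error: E = z* × SE = 1.96 × 0.02993326 = 0.058669

Z-interval: p̂ ± E = 0.840000 ± 0.058669 = (0.781331, 0.898669)

Rounded to 4 decimal places:

(0.7813, 0.8987)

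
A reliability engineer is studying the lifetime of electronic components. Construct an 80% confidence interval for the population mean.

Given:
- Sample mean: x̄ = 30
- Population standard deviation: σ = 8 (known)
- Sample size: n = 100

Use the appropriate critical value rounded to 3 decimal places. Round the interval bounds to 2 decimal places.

The population standard deviation σ is known, so use a z-interval (standard normal critical value).

For 80% confidence, z* = 1.282 (from standard normal table)

Standard error: SE = σ/√n = 8/√100 = 0.800000

Margin of error: E = z* × SE = 1.282 × 0.800000 = 1.0256

Z-interval: x̄ ± E = 30 ± 1.0256 = (28.9744, 31.0256)

Rounded to 2 decimal places:

(28.97, 31.03)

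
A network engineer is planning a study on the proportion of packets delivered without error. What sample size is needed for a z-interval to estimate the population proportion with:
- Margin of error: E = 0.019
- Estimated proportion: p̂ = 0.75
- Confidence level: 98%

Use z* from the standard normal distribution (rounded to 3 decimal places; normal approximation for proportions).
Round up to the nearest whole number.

Using z* for proportion z-interval (normal approximation).

For 98% confidence, z* = 2.326 (from standard normal table)

Sample size formula for proportion z-interval: n = z*²p̂(1-p̂)/E²

n = 2.326² × 0.75 × 0.25 / 0.019²
  = 5.410276 × 0.1875 / 0.000361
  = 2810.0464

Round up to the nearest whole number: n = 2811

2811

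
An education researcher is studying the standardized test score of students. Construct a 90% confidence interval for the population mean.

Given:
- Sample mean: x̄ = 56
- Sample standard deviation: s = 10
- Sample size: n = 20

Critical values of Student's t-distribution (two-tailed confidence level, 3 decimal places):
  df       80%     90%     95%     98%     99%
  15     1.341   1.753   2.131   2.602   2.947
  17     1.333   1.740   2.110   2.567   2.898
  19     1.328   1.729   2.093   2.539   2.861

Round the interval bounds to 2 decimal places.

The population standard deviation σ is unknown (only the sample standard deviation s is given), so use a t-interval with df = n - 1 = 20 - 1 = 19.

For 90% confidence with df = 19, t* = 1.729 (from t-table)

Standard error: SE = s/√n = 10/√20 = 2.236068

Margin of error: E = t* × SE = 1.729 × 2.236068 = 3.8662

T-interval: x̄ ± E = 56 ± 3.8662 = (52.1338, 59.8662)

Rounded to 2 decimal places:

(52.13, 59.87)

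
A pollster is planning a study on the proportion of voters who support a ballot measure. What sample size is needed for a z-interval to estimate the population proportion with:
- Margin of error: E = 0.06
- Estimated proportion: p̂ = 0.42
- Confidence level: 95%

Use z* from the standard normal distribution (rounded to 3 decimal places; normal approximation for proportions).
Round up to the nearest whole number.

Using z* for proportion z-interval (normal approximation).

For 95% confidence, z* = 1.96 (from standard normal table)

Sample size formula for proportion z-interval: n = z*²p̂(1-p̂)/E²

n = 1.96² × 0.42 × 0.58 / 0.06²
  = 3.8416 × 0.2436 / 0.0036
  = 259.9483

Round up to the nearest whole number: n = 260

260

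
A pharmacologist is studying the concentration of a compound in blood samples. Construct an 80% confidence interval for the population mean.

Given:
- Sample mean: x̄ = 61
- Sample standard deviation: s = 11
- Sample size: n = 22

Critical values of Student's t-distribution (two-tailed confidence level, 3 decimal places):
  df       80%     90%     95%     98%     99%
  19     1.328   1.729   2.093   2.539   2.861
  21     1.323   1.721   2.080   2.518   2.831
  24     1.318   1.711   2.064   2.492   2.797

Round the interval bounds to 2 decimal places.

The population standard deviation σ is unknown (only the sample standard deviation s is given), so use a t-interval with df = n - 1 = 22 - 1 = 21.

For 80% confidence with df = 21, t* = 1.323 (from t-table)

Standard error: SE = s/√n = 11/√22 = 2.345208

Margin of error: E = t* × SE = 1.323 × 2.345208 = 3.1027

T-interval: x̄ ± E = 61 ± 3.1027 = (57.8973, 64.1027)

Rounded to 2 decimal places:

(57.90, 64.10)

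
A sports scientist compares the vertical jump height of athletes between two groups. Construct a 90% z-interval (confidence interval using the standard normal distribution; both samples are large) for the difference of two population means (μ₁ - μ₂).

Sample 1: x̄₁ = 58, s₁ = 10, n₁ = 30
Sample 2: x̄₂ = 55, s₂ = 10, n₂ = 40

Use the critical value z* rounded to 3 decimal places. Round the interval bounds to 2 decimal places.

Both samples are large (n₁ = 30 ≥ 30, n₂ = 40 ≥ 30), so a z-interval for the difference of means applies.

Point estimate: x̄₁ - x̄₂ = 58 - 55 = 3

Standard error: SE = √(s₁²/n₁ + s₂²/n₂)
= √(10²/30 + 10²/40)
= √(3.333333 + 2.500000)
= 2.415229

For 90% confidence, z* = 1.645 (from standard normal table)
Margin of error: E = z* × SE = 1.645 × 2.415229 = 3.9731

Z-interval: (x̄₁ - x̄₂) ± E = 3 ± 3.9731 = (-0.9731, 6.9731)

Rounded to 2 decimal places:

(-0.97, 6.97)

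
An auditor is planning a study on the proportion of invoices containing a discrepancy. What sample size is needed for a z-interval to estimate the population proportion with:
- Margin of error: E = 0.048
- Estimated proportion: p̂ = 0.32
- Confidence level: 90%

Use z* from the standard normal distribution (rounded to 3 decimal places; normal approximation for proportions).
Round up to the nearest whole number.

Using z* for proportion z-interval (normal approximation).

For 90% confidence, z* = 1.645 (from standard normal table)

Sample size formula for proportion z-interval: n = z*²p̂(1-p̂)/E²

n = 1.645² × 0.32 × 0.68 / 0.048²
  = 2.706025 × 0.2176 / 0.002304
  = 255.5690

Round up to the nearest whole number: n = 256

256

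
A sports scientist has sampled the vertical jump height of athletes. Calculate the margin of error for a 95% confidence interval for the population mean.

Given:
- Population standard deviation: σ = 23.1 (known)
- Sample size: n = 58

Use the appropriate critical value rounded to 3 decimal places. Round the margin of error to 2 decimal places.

The population standard deviation σ is known, so use the z-interval margin of error formula.

For 95% confidence, z* = 1.96 (from standard normal table)

Margin of error formula for z-interval: E = z* × σ/√n

E = 1.96 × 23.1/√58
  = 1.96 × 3.033179
  = 5.9450

Rounded to 2 decimal places:

5.95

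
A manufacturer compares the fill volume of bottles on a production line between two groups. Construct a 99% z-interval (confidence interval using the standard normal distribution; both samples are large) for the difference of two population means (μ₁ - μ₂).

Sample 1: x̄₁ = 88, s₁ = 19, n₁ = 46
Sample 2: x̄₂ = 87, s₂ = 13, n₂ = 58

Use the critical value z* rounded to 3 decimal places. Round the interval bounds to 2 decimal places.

Both samples are large (n₁ = 46 ≥ 30, n₂ = 58 ≥ 30), so a z-interval for the difference of means applies.

Point estimate: x̄₁ - x̄₂ = 88 - 87 = 1

Standard error: SE = √(s₁²/n₁ + s₂²/n₂)
= √(19²/46 + 13²/58)
= √(7.847826 + 2.913793)
= 3.280491

For 99% confidence, z* = 2.576 (from standard normal table)
Margin of error: E = z* × SE = 2.576 × 3.280491 = 8.4505

Z-interval: (x̄₁ - x̄₂) ± E = 1 ± 8.4505 = (-7.4505, 9.4505)

Rounded to 2 decimal places:

(-7.45, 9.45)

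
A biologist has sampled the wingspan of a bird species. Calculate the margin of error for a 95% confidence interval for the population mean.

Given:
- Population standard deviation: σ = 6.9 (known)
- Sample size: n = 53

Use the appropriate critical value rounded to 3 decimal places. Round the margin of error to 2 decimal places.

The population standard deviation σ is known, so use the z-interval margin of error formula.

For 95% confidence, z* = 1.96 (from standard normal table)

Margin of error formula for z-interval: E = z* × σ/√n

E = 1.96 × 6.9/√53
  = 1.96 × 0.947788
  = 1.8577

Rounded to 2 decimal places:

1.86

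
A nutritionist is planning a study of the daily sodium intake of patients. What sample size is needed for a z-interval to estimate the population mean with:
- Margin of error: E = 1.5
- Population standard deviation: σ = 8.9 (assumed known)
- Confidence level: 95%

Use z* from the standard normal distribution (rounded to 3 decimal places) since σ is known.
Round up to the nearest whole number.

Using z* since population σ is known (z-interval formula).

For 95% confidence, z* = 1.96 (from standard normal table)

Sample size formula for z-interval: n = (z*σ/E)²

n = (1.96 × 8.9 / 1.5)²
  = (11.629333)²
  = 135.2414

Round up to the nearest whole number: n = 136

136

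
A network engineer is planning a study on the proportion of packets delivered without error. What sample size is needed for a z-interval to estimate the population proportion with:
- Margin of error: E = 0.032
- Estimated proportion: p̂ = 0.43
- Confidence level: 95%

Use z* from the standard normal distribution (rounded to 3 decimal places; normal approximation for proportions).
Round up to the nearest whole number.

Using z* for proportion z-interval (normal approximation).

For 95% confidence, z* = 1.96 (from standard normal table)

Sample size formula for proportion z-interval: n = z*²p̂(1-p̂)/E²

n = 1.96² × 0.43 × 0.57 / 0.032²
  = 3.8416 × 0.2451 / 0.001024
  = 919.5080

Round up to the nearest whole number: n = 920

920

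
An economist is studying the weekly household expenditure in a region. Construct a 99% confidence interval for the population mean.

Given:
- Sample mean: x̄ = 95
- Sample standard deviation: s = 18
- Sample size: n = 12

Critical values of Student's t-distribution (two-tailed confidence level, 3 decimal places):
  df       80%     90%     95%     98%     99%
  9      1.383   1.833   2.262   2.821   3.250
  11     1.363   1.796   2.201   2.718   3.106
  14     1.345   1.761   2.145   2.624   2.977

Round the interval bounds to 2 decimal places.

The population standard deviation σ is unknown (only the sample standard deviation s is given), so use a t-interval with df = n - 1 = 12 - 1 = 11.

For 99% confidence with df = 11, t* = 3.106 (from t-table)

Standard error: SE = s/√n = 18/√12 = 5.196152

Margin of error: E = t* × SE = 3.106 × 5.196152 = 16.1392

T-interval: x̄ ± E = 95 ± 16.1392 = (78.8608, 111.1392)

Rounded to 2 decimal places:

(78.86, 111.14)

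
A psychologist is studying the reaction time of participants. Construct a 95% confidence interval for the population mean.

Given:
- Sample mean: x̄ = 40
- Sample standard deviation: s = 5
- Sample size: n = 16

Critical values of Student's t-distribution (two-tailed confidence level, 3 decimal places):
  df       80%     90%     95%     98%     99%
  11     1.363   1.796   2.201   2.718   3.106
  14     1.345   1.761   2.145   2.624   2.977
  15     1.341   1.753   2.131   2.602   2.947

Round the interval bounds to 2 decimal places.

The population standard deviation σ is unknown (only the sample standard deviation s is given), so use a t-interval with df = n - 1 = 16 - 1 = 15.

For 95% confidence with df = 15, t* = 2.131 (from t-table)

Standard error: SE = s/√n = 5/√16 = 1.250000

Margin of error: E = t* × SE = 2.131 × 1.250000 = 2.6637

T-interval: x̄ ± E = 40 ± 2.6637 = (37.3362, 42.6638)

Rounded to 2 decimal places:

(37.34, 42.66)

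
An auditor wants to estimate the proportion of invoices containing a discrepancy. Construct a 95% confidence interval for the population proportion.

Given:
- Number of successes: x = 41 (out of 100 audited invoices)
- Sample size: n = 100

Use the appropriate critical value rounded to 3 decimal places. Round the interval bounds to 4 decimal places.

Sample proportion: p̂ = 41/100 = 0.410000

Check conditions for normal approximation:
  np̂ = 41 ≥ 10 ✓
  n(1-p̂) = 59 ≥ 10 ✓

The sample is large enough, so use a z-interval (normal approximation) for the proportion.

For 95% confidence, z* = 1.96 (from standard normal table)

Standard error: SE = √(p̂(1-p̂)/n) = √(0.410000×0.590000/100) = 0.04918333

Margin of error: E = z* × SE = 1.96 × 0.04918333 = 0.096399

Z-interval: p̂ ± E = 0.410000 ± 0.096399 = (0.313601, 0.506399)

Rounded to 4 decimal places:

(0.3136, 0.5064)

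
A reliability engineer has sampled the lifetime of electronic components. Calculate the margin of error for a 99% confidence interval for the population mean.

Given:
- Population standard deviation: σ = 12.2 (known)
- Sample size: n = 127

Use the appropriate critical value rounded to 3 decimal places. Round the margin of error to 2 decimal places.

The population standard deviation σ is known, so use the z-interval margin of error formula.

For 99% confidence, z* = 2.576 (from standard normal table)

Margin of error formula for z-interval: E = z* × σ/√n

E = 2.576 × 12.2/√127
  = 2.576 × 1.082575
  = 2.7887

Rounded to 2 decimal places:

2.79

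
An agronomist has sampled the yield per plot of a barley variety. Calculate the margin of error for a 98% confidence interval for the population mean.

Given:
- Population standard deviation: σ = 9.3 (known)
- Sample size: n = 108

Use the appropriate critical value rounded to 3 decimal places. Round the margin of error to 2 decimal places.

The population standard deviation σ is known, so use the z-interval margin of error formula.

For 98% confidence, z* = 2.326 (from standard normal table)

Margin of error formula for z-interval: E = z* × σ/√n

E = 2.326 × 9.3/√108
  = 2.326 × 0.894893
  = 2.0815

Rounded to 2 decimal places:

2.08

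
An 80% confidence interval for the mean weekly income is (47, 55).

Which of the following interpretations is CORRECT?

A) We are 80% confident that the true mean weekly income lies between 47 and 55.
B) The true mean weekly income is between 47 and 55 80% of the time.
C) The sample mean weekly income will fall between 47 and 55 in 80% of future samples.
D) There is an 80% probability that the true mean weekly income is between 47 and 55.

A confidence interval represents our confidence in the procedure, not a probability statement about the parameter.

Key concept: If we repeated this sampling process many times and computed an 80% CI each time, about 80% of those intervals would contain the true population parameter.

For this specific interval (47, 55):
- Midpoint (point estimate): 51
- Margin of error: 4

The correct interpretation is the one stating confidence that the true parameter lies in the interval — option A.

A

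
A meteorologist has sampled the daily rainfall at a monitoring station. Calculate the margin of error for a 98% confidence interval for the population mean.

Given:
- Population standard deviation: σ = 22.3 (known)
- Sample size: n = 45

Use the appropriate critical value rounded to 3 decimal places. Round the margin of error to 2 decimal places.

The population standard deviation σ is known, so use the z-interval margin of error formula.

For 98% confidence, z* = 2.326 (from standard normal table)

Margin of error formula for z-interval: E = z* × σ/√n

E = 2.326 × 22.3/√45
  = 2.326 × 3.324288
  = 7.7323

Rounded to 2 decimal places:

7.73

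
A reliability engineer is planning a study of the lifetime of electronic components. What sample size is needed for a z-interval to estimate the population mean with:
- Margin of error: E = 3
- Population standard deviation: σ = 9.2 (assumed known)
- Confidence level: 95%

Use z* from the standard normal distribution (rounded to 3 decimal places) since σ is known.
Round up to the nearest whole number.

Using z* since population σ is known (z-interval formula).

For 95% confidence, z* = 1.96 (from standard normal table)

Sample size formula for z-interval: n = (z*σ/E)²

n = (1.96 × 9.2 / 3)²
  = (6.010667)²
  = 36.1281

Round up to the nearest whole number: n = 37

37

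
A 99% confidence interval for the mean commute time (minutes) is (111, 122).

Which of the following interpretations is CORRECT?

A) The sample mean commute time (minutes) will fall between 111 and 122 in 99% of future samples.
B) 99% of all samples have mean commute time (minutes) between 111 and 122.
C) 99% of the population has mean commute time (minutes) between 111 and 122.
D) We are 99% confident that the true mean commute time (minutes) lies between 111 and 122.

A confidence interval represents our confidence in the procedure, not a probability statement about the parameter.

Key concept: If we repeated this sampling process many times and computed a 99% CI each time, about 99% of those intervals would contain the true population parameter.

For this specific interval (111, 122):
- Midpoint (point estimate): 116.5
- Margin of error: 5.5

The correct interpretation is the one stating confidence that the true parameter lies in the interval — option D.

D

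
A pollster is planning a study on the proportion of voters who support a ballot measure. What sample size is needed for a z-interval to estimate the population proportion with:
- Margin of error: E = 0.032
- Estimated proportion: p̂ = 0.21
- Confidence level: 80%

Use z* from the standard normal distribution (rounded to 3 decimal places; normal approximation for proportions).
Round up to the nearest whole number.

Using z* for proportion z-interval (normal approximation).

For 80% confidence, z* = 1.282 (from standard normal table)

Sample size formula for proportion z-interval: n = z*²p̂(1-p̂)/E²

n = 1.282² × 0.21 × 0.79 / 0.032²
  = 1.643524 × 0.1659 / 0.001024
  = 266.2701

Round up to the nearest whole number: n = 267

267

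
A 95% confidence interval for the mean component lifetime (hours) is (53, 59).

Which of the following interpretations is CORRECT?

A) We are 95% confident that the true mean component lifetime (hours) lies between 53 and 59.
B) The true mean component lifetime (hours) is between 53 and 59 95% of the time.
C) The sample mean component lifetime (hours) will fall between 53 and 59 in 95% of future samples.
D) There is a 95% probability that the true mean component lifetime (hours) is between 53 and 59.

A confidence interval represents our confidence in the procedure, not a probability statement about the parameter.

Key concept: If we repeated this sampling process many times and computed a 95% CI each time, about 95% of those intervals would contain the true population parameter.

For this specific interval (53, 59):
- Midpoint (point estimate): 56
- Margin of error: 3

The correct interpretation is the one stating confidence that the true parameter lies in the interval — option A.

A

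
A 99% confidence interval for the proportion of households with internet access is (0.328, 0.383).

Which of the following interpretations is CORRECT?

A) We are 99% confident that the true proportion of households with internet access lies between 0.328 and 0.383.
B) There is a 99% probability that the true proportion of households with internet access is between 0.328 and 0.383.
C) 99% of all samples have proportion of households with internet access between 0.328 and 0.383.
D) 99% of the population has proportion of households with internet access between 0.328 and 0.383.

A confidence interval represents our confidence in the procedure, not a probability statement about the parameter.

Key concept: If we repeated this sampling process many times and computed a 99% CI each time, about 99% of those intervals would contain the true population parameter.

For this specific interval (0.328, 0.383):
- Midpoint (point estimate): 0.3555
- Margin of error: 0.0275

The correct interpretation is the one stating confidence that the true parameter lies in the interval — option A.

A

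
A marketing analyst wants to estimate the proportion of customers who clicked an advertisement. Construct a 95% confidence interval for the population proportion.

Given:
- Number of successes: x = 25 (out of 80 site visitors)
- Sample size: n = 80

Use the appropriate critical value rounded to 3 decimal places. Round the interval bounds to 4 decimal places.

Sample proportion: p̂ = 25/80 = 0.312500

Check conditions for normal approximation:
  np̂ = 25 ≥ 10 ✓
  n(1-p̂) = 55 ≥ 10 ✓

The sample is large enough, so use a z-interval (normal approximation) for the proportion.

For 95% confidence, z* = 1.96 (from standard normal table)

Standard error: SE = √(p̂(1-p̂)/n) = √(0.312500×0.687500/80) = 0.05182226

Margin of error: E = z* × SE = 1.96 × 0.05182226 = 0.101572

Z-interval: p̂ ± E = 0.312500 ± 0.101572 = (0.210928, 0.414072)

Rounded to 4 decimal places:

(0.2109, 0.4141)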